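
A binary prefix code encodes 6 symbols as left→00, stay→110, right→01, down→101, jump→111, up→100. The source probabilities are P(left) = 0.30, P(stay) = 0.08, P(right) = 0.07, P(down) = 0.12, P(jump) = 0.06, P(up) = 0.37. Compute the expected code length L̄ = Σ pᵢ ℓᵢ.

L̄ = Σ pᵢ·ℓᵢ = 0.30·2 + 0.08·3 + 0.07·2 + 0.12·3 + 0.06·3 + 0.37·3 = 2.63 bits/symbol.

2.63 bits/symbol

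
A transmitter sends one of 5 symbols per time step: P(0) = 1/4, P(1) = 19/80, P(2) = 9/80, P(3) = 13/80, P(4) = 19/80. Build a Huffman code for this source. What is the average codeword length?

Repeatedly combine the two least-probable nodes; the expected code length is the sum of the merged weights.
merge 9/80 + 13/80 → 11/40
merge 19/80 + 19/80 → 19/40
merge 1/4 + 11/40 → 21/40
merge 19/40 + 21/40 → 1
L = 11/40 + 19/40 + 21/40 + 1 = 91/40 = 2.275 bits/symbol.

2.275 bits/symbol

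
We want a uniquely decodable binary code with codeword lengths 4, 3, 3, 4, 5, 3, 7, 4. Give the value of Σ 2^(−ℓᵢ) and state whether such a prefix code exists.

0.6015625; yes

With common denominator 2^7 = 128: Σ 2^(−ℓᵢ) = 8/128 + 16/128 + 16/128 + 8/128 + 4/128 + 16/128 + 1/128 + 8/128 = 77/128 = 0.6015625.
Kraft's inequality requires Σ ≤ 1; here Σ = 0.6015625 ≤ 1, so such a prefix code exists.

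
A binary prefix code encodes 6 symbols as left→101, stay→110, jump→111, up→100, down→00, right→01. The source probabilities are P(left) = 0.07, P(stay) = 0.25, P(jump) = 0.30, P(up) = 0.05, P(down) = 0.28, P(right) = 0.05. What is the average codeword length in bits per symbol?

2.67 bits/symbol

L̄ = Σ pᵢ·ℓᵢ = 0.07·3 + 0.25·3 + 0.30·3 + 0.05·3 + 0.28·2 + 0.05·2 = 2.67 bits/symbol.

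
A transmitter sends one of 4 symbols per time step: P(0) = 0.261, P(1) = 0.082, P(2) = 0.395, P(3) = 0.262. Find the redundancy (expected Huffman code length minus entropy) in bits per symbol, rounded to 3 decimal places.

0.111 bits

Entropy H = −Σ p log₂ p ≈ 1.8373 bits.
Huffman merges: 41/500+261/1000→343/1000; 131/500+343/1000→121/200; 79/200+121/200→1. L = 487/250 ≈ 1.9480.
L − H = 1.9480 − 1.8373 = 0.111 bits.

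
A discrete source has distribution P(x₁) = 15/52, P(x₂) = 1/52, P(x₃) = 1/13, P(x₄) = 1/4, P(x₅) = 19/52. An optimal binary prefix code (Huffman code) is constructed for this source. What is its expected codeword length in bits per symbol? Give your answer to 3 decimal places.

Repeatedly combine the two least-probable nodes; the expected code length is the sum of the merged weights.
merge 1/52 + 1/13 → 5/52
merge 5/52 + 1/4 → 9/26
merge 15/52 + 9/26 → 33/52
merge 19/52 + 33/52 → 1
L = 5/52 + 9/26 + 33/52 + 1 = 27/13 ≈ 2.077 bits/symbol.

2.077 bits/symbol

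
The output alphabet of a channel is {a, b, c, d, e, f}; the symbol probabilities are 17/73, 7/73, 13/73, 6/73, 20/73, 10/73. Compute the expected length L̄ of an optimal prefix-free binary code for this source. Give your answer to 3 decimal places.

Repeatedly combine the two least-probable nodes; the expected code length is the sum of the merged weights.
merge 6/73 + 7/73 → 13/73
merge 10/73 + 13/73 → 23/73
merge 13/73 + 17/73 → 30/73
merge 20/73 + 23/73 → 43/73
merge 30/73 + 43/73 → 1
L = 13/73 + 23/73 + 30/73 + 43/73 + 1 = 182/73 ≈ 2.493 bits/symbol.

2.493 bits/symbol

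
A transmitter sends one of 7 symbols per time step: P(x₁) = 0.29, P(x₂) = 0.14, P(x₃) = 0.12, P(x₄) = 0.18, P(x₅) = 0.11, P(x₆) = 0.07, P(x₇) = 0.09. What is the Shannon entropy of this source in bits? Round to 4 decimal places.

H = −Σ pᵢ log₂ pᵢ.
−0.29·log₂(0.29) = 0.5179
−0.14·log₂(0.14) = 0.3971
−0.12·log₂(0.12) = 0.3671
−0.18·log₂(0.18) = 0.4453
−0.11·log₂(0.11) = 0.3503
−0.07·log₂(0.07) = 0.2686
−0.09·log₂(0.09) = 0.3127
Sum ≈ 2.6589 → 2.6589 bits.

2.6589 bits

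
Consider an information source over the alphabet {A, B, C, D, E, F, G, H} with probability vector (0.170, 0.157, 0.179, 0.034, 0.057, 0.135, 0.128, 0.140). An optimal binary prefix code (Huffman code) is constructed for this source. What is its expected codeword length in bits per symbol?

Repeatedly combine the two least-probable nodes; the expected code length is the sum of the merged weights.
merge 17/500 + 57/1000 → 91/1000
merge 91/1000 + 16/125 → 219/1000
merge 27/200 + 7/50 → 11/40
merge 157/1000 + 17/100 → 327/1000
merge 179/1000 + 219/1000 → 199/500
merge 11/40 + 327/1000 → 301/500
merge 199/500 + 301/500 → 1
L = 91/1000 + 219/1000 + 11/40 + 327/1000 + 199/500 + 301/500 + 1 = 364/125 = 2.912 bits/symbol.

2.912 bits/symbol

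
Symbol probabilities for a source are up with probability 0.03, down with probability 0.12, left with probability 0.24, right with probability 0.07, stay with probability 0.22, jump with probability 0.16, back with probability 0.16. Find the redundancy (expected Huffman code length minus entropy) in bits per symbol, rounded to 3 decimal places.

Entropy H = −Σ p log₂ p ≈ 2.6081 bits.
Huffman merges: 3/100+7/100→1/10; 1/10+3/25→11/50; 4/25+4/25→8/25; 11/50+11/50→11/25; 6/25+8/25→14/25; 11/25+14/25→1. L = 66/25 ≈ 2.6400.
L − H = 2.6400 − 2.6081 = 0.032 bits.

0.032 bits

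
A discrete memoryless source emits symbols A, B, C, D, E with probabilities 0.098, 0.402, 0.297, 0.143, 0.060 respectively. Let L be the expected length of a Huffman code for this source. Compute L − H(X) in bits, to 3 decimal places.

Entropy H = −Σ p log₂ p ≈ 2.0219 bits.
Huffman merges: 3/50+49/500→79/500; 143/1000+79/500→301/1000; 297/1000+301/1000→299/500; 201/500+299/500→1. L = 2057/1000 ≈ 2.0570.
L − H = 2.0570 − 2.0219 = 0.035 bits.

0.035 bits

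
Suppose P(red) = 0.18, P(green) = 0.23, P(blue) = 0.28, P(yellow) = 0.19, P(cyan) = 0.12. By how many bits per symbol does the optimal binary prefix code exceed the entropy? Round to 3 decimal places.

Entropy H = −Σ p log₂ p ≈ 2.2695 bits.
Huffman merges: 3/25+9/50→3/10; 19/100+23/100→21/50; 7/25+3/10→29/50; 21/50+29/50→1. L = 23/10 ≈ 2.3000.
L − H = 2.3000 − 2.2695 = 0.031 bits.

0.031 bits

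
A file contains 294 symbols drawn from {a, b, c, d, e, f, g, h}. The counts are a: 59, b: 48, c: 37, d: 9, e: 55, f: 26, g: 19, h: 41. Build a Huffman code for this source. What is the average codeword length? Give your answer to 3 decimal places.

2.891 bits/symbol

Probabilities are the counts divided by 294.
Repeatedly combine the two least-probable nodes; the expected code length is the sum of the merged weights.
merge 3/98 + 19/294 → 2/21
merge 13/147 + 2/21 → 9/49
merge 37/294 + 41/294 → 13/49
merge 8/49 + 9/49 → 17/49
merge 55/294 + 59/294 → 19/49
merge 13/49 + 17/49 → 30/49
merge 19/49 + 30/49 → 1
L = 2/21 + 9/49 + 13/49 + 17/49 + 19/49 + 30/49 + 1 = 425/147 ≈ 2.891 bits/symbol.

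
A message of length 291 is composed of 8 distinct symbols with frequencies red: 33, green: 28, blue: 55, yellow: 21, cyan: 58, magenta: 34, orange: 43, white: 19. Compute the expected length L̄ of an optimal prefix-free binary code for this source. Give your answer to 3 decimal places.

Probabilities are the counts divided by 291.
Repeatedly combine the two least-probable nodes; the expected code length is the sum of the merged weights.
merge 19/291 + 7/97 → 40/291
merge 28/291 + 11/97 → 61/291
merge 34/291 + 40/291 → 74/291
merge 43/291 + 55/291 → 98/291
merge 58/291 + 61/291 → 119/291
merge 74/291 + 98/291 → 172/291
merge 119/291 + 172/291 → 1
L = 40/291 + 61/291 + 74/291 + 98/291 + 119/291 + 172/291 + 1 = 285/97 ≈ 2.938 bits/symbol.

2.938 bits/symbol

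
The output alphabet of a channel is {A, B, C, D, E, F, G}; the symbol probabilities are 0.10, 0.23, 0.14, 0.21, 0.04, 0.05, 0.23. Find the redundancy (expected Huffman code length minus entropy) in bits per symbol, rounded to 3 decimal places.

0.031 bits

Entropy H = −Σ p log₂ p ≈ 2.5793 bits.
Huffman merges: 1/25+1/20→9/100; 9/100+1/10→19/100; 7/50+19/100→33/100; 21/100+23/100→11/25; 23/100+33/100→14/25; 11/25+14/25→1. L = 261/100 ≈ 2.6100.
L − H = 2.6100 − 2.5793 = 0.031 bits.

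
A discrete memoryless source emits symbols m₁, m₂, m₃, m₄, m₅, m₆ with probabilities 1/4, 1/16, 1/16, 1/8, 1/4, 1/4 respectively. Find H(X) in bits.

2.375 bits

Each probability is a power of 1/2, so log₂(1/p) is an integer.
H = Σ p·log₂(1/p) = 1/4·2 + 1/16·4 + 1/16·4 + 1/8·3 + 1/4·2 + 1/4·2 = 2.375 bits.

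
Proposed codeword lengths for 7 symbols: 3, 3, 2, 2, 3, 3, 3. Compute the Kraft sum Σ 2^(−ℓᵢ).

With common denominator 2^3 = 8: Σ 2^(−ℓᵢ) = 1/8 + 1/8 + 2/8 + 2/8 + 1/8 + 1/8 + 1/8 = 9/8 = 1.125.

1.125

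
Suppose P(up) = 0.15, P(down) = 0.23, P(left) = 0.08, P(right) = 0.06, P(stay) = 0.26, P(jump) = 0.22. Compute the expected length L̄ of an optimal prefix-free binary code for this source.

2.43 bits/symbol

Repeatedly combine the two least-probable nodes; the expected code length is the sum of the merged weights.
merge 3/50 + 2/25 → 7/50
merge 7/50 + 3/20 → 29/100
merge 11/50 + 23/100 → 9/20
merge 13/50 + 29/100 → 11/20
merge 9/20 + 11/20 → 1
L = 7/50 + 29/100 + 9/20 + 11/20 + 1 = 243/100 = 2.43 bits/symbol.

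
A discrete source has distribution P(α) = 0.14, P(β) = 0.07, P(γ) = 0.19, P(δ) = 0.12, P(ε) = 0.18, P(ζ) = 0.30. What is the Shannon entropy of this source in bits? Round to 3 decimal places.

2.454 bits

H = −Σ pᵢ log₂ pᵢ.
−0.14·log₂(0.14) = 0.3971
−0.07·log₂(0.07) = 0.2686
−0.19·log₂(0.19) = 0.4552
−0.12·log₂(0.12) = 0.3671
−0.18·log₂(0.18) = 0.4453
−0.30·log₂(0.30) = 0.5211
Sum ≈ 2.4544 → 2.454 bits.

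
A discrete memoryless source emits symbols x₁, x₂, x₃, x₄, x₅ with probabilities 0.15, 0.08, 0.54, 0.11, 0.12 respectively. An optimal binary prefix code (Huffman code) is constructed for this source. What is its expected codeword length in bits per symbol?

Repeatedly combine the two least-probable nodes; the expected code length is the sum of the merged weights.
merge 2/25 + 11/100 → 19/100
merge 3/25 + 3/20 → 27/100
merge 19/100 + 27/100 → 23/50
merge 23/50 + 27/50 → 1
L = 19/100 + 27/100 + 23/50 + 1 = 48/25 = 1.92 bits/symbol.

1.92 bits/symbol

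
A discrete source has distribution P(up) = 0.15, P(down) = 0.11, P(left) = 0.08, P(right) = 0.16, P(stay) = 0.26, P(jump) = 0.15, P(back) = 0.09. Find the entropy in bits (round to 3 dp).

H = −Σ pᵢ log₂ pᵢ.
−0.15·log₂(0.15) = 0.4105
−0.11·log₂(0.11) = 0.3503
−0.08·log₂(0.08) = 0.2915
−0.16·log₂(0.16) = 0.4230
−0.26·log₂(0.26) = 0.5053
−0.15·log₂(0.15) = 0.4105
−0.09·log₂(0.09) = 0.3127
Sum ≈ 2.7038 → 2.704 bits.

2.704 bits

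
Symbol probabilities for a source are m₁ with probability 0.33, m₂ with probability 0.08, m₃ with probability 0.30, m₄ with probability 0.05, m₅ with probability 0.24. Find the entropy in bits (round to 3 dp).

2.051 bits

H = −Σ pᵢ log₂ pᵢ.
−0.33·log₂(0.33) = 0.5278
−0.08·log₂(0.08) = 0.2915
−0.30·log₂(0.30) = 0.5211
−0.05·log₂(0.05) = 0.2161
−0.24·log₂(0.24) = 0.4941
Sum ≈ 2.0507 → 2.051 bits.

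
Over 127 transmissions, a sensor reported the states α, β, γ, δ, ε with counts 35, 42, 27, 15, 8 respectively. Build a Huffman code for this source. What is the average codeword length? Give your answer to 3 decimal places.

Probabilities are the counts divided by 127.
Repeatedly combine the two least-probable nodes; the expected code length is the sum of the merged weights.
merge 8/127 + 15/127 → 23/127
merge 23/127 + 27/127 → 50/127
merge 35/127 + 42/127 → 77/127
merge 50/127 + 77/127 → 1
L = 23/127 + 50/127 + 77/127 + 1 = 277/127 ≈ 2.181 bits/symbol.

2.181 bits/symbol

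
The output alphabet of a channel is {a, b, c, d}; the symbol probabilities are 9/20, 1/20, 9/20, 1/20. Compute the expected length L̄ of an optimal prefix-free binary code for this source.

Repeatedly combine the two least-probable nodes; the expected code length is the sum of the merged weights.
merge 1/20 + 1/20 → 1/10
merge 1/10 + 9/20 → 11/20
merge 9/20 + 11/20 → 1
L = 1/10 + 11/20 + 1 = 33/20 = 1.65 bits/symbol.

1.65 bits/symbol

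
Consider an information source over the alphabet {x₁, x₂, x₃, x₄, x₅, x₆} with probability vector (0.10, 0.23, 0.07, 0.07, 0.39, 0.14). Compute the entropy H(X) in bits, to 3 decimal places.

2.284 bits

H = −Σ pᵢ log₂ pᵢ.
−0.10·log₂(0.10) = 0.3322
−0.23·log₂(0.23) = 0.4877
−0.07·log₂(0.07) = 0.2686
−0.07·log₂(0.07) = 0.2686
−0.39·log₂(0.39) = 0.5298
−0.14·log₂(0.14) = 0.3971
Sum ≈ 2.2839 → 2.284 bits.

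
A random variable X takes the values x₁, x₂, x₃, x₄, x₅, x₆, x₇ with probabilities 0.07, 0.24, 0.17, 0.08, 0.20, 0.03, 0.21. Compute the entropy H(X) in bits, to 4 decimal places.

H = −Σ pᵢ log₂ pᵢ.
−0.07·log₂(0.07) = 0.2686
−0.24·log₂(0.24) = 0.4941
−0.17·log₂(0.17) = 0.4346
−0.08·log₂(0.08) = 0.2915
−0.20·log₂(0.20) = 0.4644
−0.03·log₂(0.03) = 0.1518
−0.21·log₂(0.21) = 0.4728
Sum ≈ 2.5778 → 2.5778 bits.

2.5778 bits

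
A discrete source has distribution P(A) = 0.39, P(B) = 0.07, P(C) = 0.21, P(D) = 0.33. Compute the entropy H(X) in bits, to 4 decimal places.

1.7990 bits

H = −Σ pᵢ log₂ pᵢ.
−0.39·log₂(0.39) = 0.5298
−0.07·log₂(0.07) = 0.2686
−0.21·log₂(0.21) = 0.4728
−0.33·log₂(0.33) = 0.5278
Sum ≈ 1.7990 → 1.7990 bits.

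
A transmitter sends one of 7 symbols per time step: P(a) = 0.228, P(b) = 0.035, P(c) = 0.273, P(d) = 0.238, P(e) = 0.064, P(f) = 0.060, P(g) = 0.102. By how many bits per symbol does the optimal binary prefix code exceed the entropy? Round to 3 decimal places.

0.022 bits

Entropy H = −Σ p log₂ p ≈ 2.4931 bits.
Huffman merges: 7/200+3/50→19/200; 8/125+19/200→159/1000; 51/500+159/1000→261/1000; 57/250+119/500→233/500; 261/1000+273/1000→267/500; 233/500+267/500→1. L = 503/200 ≈ 2.5150.
L − H = 2.5150 − 2.4931 = 0.022 bits.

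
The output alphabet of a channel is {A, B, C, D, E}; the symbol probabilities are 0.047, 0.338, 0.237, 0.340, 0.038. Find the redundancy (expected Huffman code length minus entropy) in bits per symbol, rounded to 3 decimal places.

0.130 bits

Entropy H = −Σ p log₂ p ≈ 1.9370 bits.
Huffman merges: 19/500+47/1000→17/200; 17/200+237/1000→161/500; 161/500+169/500→33/50; 17/50+33/50→1. L = 2067/1000 ≈ 2.0670.
L − H = 2.0670 − 1.9370 = 0.130 bits.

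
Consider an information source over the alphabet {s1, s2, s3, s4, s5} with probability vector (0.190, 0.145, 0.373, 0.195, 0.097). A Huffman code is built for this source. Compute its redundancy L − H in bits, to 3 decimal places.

0.066 bits

Entropy H = −Σ p log₂ p ≈ 2.1763 bits.
Huffman merges: 97/1000+29/200→121/500; 19/100+39/200→77/200; 121/500+373/1000→123/200; 77/200+123/200→1. L = 1121/500 ≈ 2.2420.
L − H = 2.2420 − 2.1763 = 0.066 bits.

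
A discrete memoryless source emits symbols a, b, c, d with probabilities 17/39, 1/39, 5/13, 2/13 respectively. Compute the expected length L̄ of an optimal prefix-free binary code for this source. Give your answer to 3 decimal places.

1.744 bits/symbol

Repeatedly combine the two least-probable nodes; the expected code length is the sum of the merged weights.
merge 1/39 + 2/13 → 7/39
merge 7/39 + 5/13 → 22/39
merge 17/39 + 22/39 → 1
L = 7/39 + 22/39 + 1 = 68/39 ≈ 1.744 bits/symbol.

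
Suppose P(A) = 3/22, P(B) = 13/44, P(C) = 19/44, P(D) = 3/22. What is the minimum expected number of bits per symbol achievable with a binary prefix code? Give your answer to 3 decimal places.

Repeatedly combine the two least-probable nodes; the expected code length is the sum of the merged weights.
merge 3/22 + 3/22 → 3/11
merge 3/11 + 13/44 → 25/44
merge 19/44 + 25/44 → 1
L = 3/11 + 25/44 + 1 = 81/44 ≈ 1.841 bits/symbol.

1.841 bits/symbol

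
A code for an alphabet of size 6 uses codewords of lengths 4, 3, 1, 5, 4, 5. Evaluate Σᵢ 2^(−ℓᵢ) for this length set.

0.8125

With common denominator 2^5 = 32: Σ 2^(−ℓᵢ) = 2/32 + 4/32 + 16/32 + 1/32 + 2/32 + 1/32 = 26/32 = 0.8125.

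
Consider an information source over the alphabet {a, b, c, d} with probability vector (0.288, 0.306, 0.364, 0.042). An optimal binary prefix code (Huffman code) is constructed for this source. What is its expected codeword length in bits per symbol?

1.966 bits/symbol

Repeatedly combine the two least-probable nodes; the expected code length is the sum of the merged weights.
merge 21/500 + 36/125 → 33/100
merge 153/500 + 33/100 → 159/250
merge 91/250 + 159/250 → 1
L = 33/100 + 159/250 + 1 = 983/500 = 1.966 bits/symbol.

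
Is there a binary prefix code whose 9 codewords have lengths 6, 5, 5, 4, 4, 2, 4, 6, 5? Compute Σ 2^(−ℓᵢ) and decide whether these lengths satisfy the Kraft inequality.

0.5625; yes

With common denominator 2^6 = 64: Σ 2^(−ℓᵢ) = 1/64 + 2/64 + 2/64 + 4/64 + 4/64 + 16/64 + 4/64 + 1/64 + 2/64 = 36/64 = 0.5625.
Kraft's inequality requires Σ ≤ 1; here Σ = 0.5625 ≤ 1, so such a prefix code exists.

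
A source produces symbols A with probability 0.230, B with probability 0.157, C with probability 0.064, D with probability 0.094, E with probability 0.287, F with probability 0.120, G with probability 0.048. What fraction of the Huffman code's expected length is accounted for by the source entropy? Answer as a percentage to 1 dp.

Entropy H = −Σ p log₂ p ≈ 2.5757 bits.
Huffman merges: 6/125+8/125→14/125; 47/500+14/125→103/500; 3/25+157/1000→277/1000; 103/500+23/100→109/250; 277/1000+287/1000→141/250; 109/250+141/250→1. L = 519/200 ≈ 2.5950.
Efficiency = H/L = 2.5757/2.5950 = 99.3%.

99.3%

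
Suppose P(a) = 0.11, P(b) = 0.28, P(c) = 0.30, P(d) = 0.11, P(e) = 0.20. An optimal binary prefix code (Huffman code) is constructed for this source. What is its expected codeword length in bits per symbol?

Repeatedly combine the two least-probable nodes; the expected code length is the sum of the merged weights.
merge 11/100 + 11/100 → 11/50
merge 1/5 + 11/50 → 21/50
merge 7/25 + 3/10 → 29/50
merge 21/50 + 29/50 → 1
L = 11/50 + 21/50 + 29/50 + 1 = 111/50 = 2.22 bits/symbol.

2.22 bits/symbol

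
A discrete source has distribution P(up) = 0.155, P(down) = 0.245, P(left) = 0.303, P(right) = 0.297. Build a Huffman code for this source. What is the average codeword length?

Repeatedly combine the two least-probable nodes; the expected code length is the sum of the merged weights.
merge 31/200 + 49/200 → 2/5
merge 297/1000 + 303/1000 → 3/5
merge 2/5 + 3/5 → 1
L = 2/5 + 3/5 + 1 = 2 bits/symbol.

2 bits/symbol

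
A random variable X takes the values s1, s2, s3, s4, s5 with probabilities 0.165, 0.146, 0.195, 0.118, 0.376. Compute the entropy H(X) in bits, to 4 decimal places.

H = −Σ pᵢ log₂ pᵢ.
−0.165·log₂(0.165) = 0.4289
−0.146·log₂(0.146) = 0.4053
−0.195·log₂(0.195) = 0.4599
−0.118·log₂(0.118) = 0.3638
−0.376·log₂(0.376) = 0.5306
Sum ≈ 2.1885 → 2.1885 bits.

2.1885 bits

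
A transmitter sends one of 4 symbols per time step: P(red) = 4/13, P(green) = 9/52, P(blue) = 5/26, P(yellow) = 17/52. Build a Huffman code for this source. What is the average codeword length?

Repeatedly combine the two least-probable nodes; the expected code length is the sum of the merged weights.
merge 9/52 + 5/26 → 19/52
merge 4/13 + 17/52 → 33/52
merge 19/52 + 33/52 → 1
L = 19/52 + 33/52 + 1 = 2 bits/symbol.

2 bits/symbol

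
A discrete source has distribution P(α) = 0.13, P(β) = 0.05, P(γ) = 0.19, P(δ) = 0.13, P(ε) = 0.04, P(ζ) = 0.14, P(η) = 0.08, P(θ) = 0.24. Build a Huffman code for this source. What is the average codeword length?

Repeatedly combine the two least-probable nodes; the expected code length is the sum of the merged weights.
merge 1/25 + 1/20 → 9/100
merge 2/25 + 9/100 → 17/100
merge 13/100 + 13/100 → 13/50
merge 7/50 + 17/100 → 31/100
merge 19/100 + 6/25 → 43/100
merge 13/50 + 31/100 → 57/100
merge 43/100 + 57/100 → 1
L = 9/100 + 17/100 + 13/50 + 31/100 + 43/100 + 57/100 + 1 = 283/100 = 2.83 bits/symbol.

2.83 bits/symbol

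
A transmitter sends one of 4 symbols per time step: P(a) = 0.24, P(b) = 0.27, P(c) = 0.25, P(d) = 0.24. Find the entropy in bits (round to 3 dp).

H = −Σ pᵢ log₂ pᵢ.
−0.24·log₂(0.24) = 0.4941
−0.27·log₂(0.27) = 0.5100
−0.25·log₂(0.25) = 0.5000
−0.24·log₂(0.24) = 0.4941
Sum ≈ 1.9983 → 1.998 bits.

1.998 bits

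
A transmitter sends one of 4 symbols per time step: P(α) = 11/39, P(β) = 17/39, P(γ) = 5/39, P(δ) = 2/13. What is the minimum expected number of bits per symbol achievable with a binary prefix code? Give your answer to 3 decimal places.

Repeatedly combine the two least-probable nodes; the expected code length is the sum of the merged weights.
merge 5/39 + 2/13 → 11/39
merge 11/39 + 11/39 → 22/39
merge 17/39 + 22/39 → 1
L = 11/39 + 22/39 + 1 = 24/13 ≈ 1.846 bits/symbol.

1.846 bits/symbol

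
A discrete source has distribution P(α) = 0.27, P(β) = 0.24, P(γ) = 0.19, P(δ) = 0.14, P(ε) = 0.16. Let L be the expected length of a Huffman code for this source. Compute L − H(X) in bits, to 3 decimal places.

Entropy H = −Σ p log₂ p ≈ 2.2795 bits.
Huffman merges: 7/50+4/25→3/10; 19/100+6/25→43/100; 27/100+3/10→57/100; 43/100+57/100→1. L = 23/10 ≈ 2.3000.
L − H = 2.3000 − 2.2795 = 0.020 bits.

0.020 bits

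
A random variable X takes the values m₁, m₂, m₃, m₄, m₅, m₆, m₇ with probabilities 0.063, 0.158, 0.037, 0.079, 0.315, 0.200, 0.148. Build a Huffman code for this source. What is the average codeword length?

2.585 bits/symbol

Repeatedly combine the two least-probable nodes; the expected code length is the sum of the merged weights.
merge 37/1000 + 63/1000 → 1/10
merge 79/1000 + 1/10 → 179/1000
merge 37/250 + 79/500 → 153/500
merge 179/1000 + 1/5 → 379/1000
merge 153/500 + 63/200 → 621/1000
merge 379/1000 + 621/1000 → 1
L = 1/10 + 179/1000 + 153/500 + 379/1000 + 621/1000 + 1 = 517/200 = 2.585 bits/symbol.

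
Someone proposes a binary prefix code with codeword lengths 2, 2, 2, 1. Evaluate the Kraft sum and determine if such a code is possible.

With common denominator 2^2 = 4: Σ 2^(−ℓᵢ) = 1/4 + 1/4 + 1/4 + 2/4 = 5/4 = 1.25.
Kraft's inequality requires Σ ≤ 1; here Σ = 1.25 > 1, so no such prefix code exists.

1.25; no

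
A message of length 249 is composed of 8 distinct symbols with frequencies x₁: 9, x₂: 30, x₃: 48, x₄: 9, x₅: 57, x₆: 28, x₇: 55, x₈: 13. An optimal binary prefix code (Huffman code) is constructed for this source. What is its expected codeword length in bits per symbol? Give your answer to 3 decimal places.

2.747 bits/symbol

Probabilities are the counts divided by 249.
Repeatedly combine the two least-probable nodes; the expected code length is the sum of the merged weights.
merge 3/83 + 3/83 → 6/83
merge 13/249 + 6/83 → 31/249
merge 28/249 + 10/83 → 58/249
merge 31/249 + 16/83 → 79/249
merge 55/249 + 19/83 → 112/249
merge 58/249 + 79/249 → 137/249
merge 112/249 + 137/249 → 1
L = 6/83 + 31/249 + 58/249 + 79/249 + 112/249 + 137/249 + 1 = 228/83 ≈ 2.747 bits/symbol.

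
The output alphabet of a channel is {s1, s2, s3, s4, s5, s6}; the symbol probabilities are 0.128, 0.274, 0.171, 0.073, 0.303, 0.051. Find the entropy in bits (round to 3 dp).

H = −Σ pᵢ log₂ pᵢ.
−0.128·log₂(0.128) = 0.3796
−0.274·log₂(0.274) = 0.5118
−0.171·log₂(0.171) = 0.4357
−0.073·log₂(0.073) = 0.2756
−0.303·log₂(0.303) = 0.5220
−0.051·log₂(0.051) = 0.2190
Sum ≈ 2.3436 → 2.344 bits.

2.344 bits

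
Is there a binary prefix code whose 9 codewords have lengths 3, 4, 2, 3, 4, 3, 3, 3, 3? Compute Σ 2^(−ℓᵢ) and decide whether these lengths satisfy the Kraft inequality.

With common denominator 2^4 = 16: Σ 2^(−ℓᵢ) = 2/16 + 1/16 + 4/16 + 2/16 + 1/16 + 2/16 + 2/16 + 2/16 + 2/16 = 18/16 = 1.125.
Kraft's inequality requires Σ ≤ 1; here Σ = 1.125 > 1, so no such prefix code exists.

1.125; no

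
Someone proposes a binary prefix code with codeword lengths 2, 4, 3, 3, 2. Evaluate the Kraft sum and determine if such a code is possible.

0.8125; yes

With common denominator 2^4 = 16: Σ 2^(−ℓᵢ) = 4/16 + 1/16 + 2/16 + 2/16 + 4/16 = 13/16 = 0.8125.
Kraft's inequality requires Σ ≤ 1; here Σ = 0.8125 ≤ 1, so such a prefix code exists.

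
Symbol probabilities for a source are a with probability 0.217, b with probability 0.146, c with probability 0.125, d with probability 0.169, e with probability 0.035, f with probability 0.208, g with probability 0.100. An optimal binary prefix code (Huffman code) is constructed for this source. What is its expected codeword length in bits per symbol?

2.71 bits/symbol

Repeatedly combine the two least-probable nodes; the expected code length is the sum of the merged weights.
merge 7/200 + 1/10 → 27/200
merge 1/8 + 27/200 → 13/50
merge 73/500 + 169/1000 → 63/200
merge 26/125 + 217/1000 → 17/40
merge 13/50 + 63/200 → 23/40
merge 17/40 + 23/40 → 1
L = 27/200 + 13/50 + 63/200 + 17/40 + 23/40 + 1 = 271/100 = 2.71 bits/symbol.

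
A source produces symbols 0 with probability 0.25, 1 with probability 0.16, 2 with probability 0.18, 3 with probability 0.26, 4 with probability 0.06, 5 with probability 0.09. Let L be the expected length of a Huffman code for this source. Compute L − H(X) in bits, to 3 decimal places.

0.030 bits

Entropy H = −Σ p log₂ p ≈ 2.4298 bits.
Huffman merges: 3/50+9/100→3/20; 3/20+4/25→31/100; 9/50+1/4→43/100; 13/50+31/100→57/100; 43/100+57/100→1. L = 123/50 ≈ 2.4600.
L − H = 2.4600 − 2.4298 = 0.030 bits.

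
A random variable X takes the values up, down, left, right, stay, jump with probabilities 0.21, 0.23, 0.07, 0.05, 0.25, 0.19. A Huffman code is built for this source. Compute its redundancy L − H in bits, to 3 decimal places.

0.030 bits

Entropy H = −Σ p log₂ p ≈ 2.4004 bits.
Huffman merges: 1/20+7/100→3/25; 3/25+19/100→31/100; 21/100+23/100→11/25; 1/4+31/100→14/25; 11/25+14/25→1. L = 243/100 ≈ 2.4300.
L − H = 2.4300 − 2.4004 = 0.030 bits.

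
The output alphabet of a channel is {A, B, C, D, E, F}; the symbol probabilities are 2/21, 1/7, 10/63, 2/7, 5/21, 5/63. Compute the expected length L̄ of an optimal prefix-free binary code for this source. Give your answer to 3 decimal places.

2.476 bits/symbol

Repeatedly combine the two least-probable nodes; the expected code length is the sum of the merged weights.
merge 5/63 + 2/21 → 11/63
merge 1/7 + 10/63 → 19/63
merge 11/63 + 5/21 → 26/63
merge 2/7 + 19/63 → 37/63
merge 26/63 + 37/63 → 1
L = 11/63 + 19/63 + 26/63 + 37/63 + 1 = 52/21 ≈ 2.476 bits/symbol.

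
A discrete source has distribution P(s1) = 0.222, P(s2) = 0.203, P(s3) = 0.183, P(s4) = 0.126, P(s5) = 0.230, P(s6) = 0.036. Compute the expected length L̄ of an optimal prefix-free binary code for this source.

2.507 bits/symbol

Repeatedly combine the two least-probable nodes; the expected code length is the sum of the merged weights.
merge 9/250 + 63/500 → 81/500
merge 81/500 + 183/1000 → 69/200
merge 203/1000 + 111/500 → 17/40
merge 23/100 + 69/200 → 23/40
merge 17/40 + 23/40 → 1
L = 81/500 + 69/200 + 17/40 + 23/40 + 1 = 2507/1000 = 2.507 bits/symbol.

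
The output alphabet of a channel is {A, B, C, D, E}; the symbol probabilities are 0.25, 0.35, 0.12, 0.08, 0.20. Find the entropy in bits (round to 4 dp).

2.1531 bits

H = −Σ pᵢ log₂ pᵢ.
−0.25·log₂(0.25) = 0.5000
−0.35·log₂(0.35) = 0.5301
−0.12·log₂(0.12) = 0.3671
−0.08·log₂(0.08) = 0.2915
−0.20·log₂(0.20) = 0.4644
Sum ≈ 2.1531 → 2.1531 bits.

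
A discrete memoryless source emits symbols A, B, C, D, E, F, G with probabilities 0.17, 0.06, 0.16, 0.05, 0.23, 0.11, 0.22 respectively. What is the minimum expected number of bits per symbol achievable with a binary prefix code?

2.66 bits/symbol

Repeatedly combine the two least-probable nodes; the expected code length is the sum of the merged weights.
merge 1/20 + 3/50 → 11/100
merge 11/100 + 11/100 → 11/50
merge 4/25 + 17/100 → 33/100
merge 11/50 + 11/50 → 11/25
merge 23/100 + 33/100 → 14/25
merge 11/25 + 14/25 → 1
L = 11/100 + 11/50 + 33/100 + 11/25 + 14/25 + 1 = 133/50 = 2.66 bits/symbol.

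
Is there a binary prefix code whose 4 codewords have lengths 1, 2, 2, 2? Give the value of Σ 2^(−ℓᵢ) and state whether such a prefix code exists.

1.25; no

With common denominator 2^2 = 4: Σ 2^(−ℓᵢ) = 2/4 + 1/4 + 1/4 + 1/4 = 5/4 = 1.25.
Kraft's inequality requires Σ ≤ 1; here Σ = 1.25 > 1, so no such prefix code exists.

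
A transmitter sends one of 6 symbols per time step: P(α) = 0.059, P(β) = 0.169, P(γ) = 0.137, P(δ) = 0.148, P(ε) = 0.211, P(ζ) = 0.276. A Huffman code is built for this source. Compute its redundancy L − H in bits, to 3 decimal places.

Entropy H = −Σ p log₂ p ≈ 2.4614 bits.
Huffman merges: 59/1000+137/1000→49/250; 37/250+169/1000→317/1000; 49/250+211/1000→407/1000; 69/250+317/1000→593/1000; 407/1000+593/1000→1. L = 2513/1000 ≈ 2.5130.
L − H = 2.5130 − 2.4614 = 0.052 bits.

0.052 bits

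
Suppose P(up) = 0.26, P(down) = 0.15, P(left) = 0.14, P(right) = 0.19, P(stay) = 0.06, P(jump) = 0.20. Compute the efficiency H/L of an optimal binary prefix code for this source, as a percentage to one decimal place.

Entropy H = −Σ p log₂ p ≈ 2.4761 bits.
Huffman merges: 3/50+7/50→1/5; 3/20+19/100→17/50; 1/5+1/5→2/5; 13/50+17/50→3/5; 2/5+3/5→1. L = 127/50 ≈ 2.5400.
Efficiency = H/L = 2.4761/2.5400 = 97.5%.

97.5%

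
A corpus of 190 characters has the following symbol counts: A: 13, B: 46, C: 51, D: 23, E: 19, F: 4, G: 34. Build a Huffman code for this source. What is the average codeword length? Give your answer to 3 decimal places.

Probabilities are the counts divided by 190.
Repeatedly combine the two least-probable nodes; the expected code length is the sum of the merged weights.
merge 2/95 + 13/190 → 17/190
merge 17/190 + 1/10 → 18/95
merge 23/190 + 17/95 → 3/10
merge 18/95 + 23/95 → 41/95
merge 51/190 + 3/10 → 54/95
merge 41/95 + 54/95 → 1
L = 17/190 + 18/95 + 3/10 + 41/95 + 54/95 + 1 = 49/19 ≈ 2.579 bits/symbol.

2.579 bits/symbol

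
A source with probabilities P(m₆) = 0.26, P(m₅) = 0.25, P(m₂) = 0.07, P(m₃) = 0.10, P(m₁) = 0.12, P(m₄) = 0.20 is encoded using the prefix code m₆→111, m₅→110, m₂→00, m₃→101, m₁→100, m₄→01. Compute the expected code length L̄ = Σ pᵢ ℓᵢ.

L̄ = Σ pᵢ·ℓᵢ = 0.26·3 + 0.25·3 + 0.07·2 + 0.10·3 + 0.12·3 + 0.20·2 = 2.73 bits/symbol.

2.73 bits/symbol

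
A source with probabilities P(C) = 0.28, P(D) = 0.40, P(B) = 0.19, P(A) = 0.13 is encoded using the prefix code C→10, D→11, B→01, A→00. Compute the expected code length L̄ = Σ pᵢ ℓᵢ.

2 bits/symbol

L̄ = Σ pᵢ·ℓᵢ = 0.28·2 + 0.40·2 + 0.19·2 + 0.13·2 = 2 bits/symbol.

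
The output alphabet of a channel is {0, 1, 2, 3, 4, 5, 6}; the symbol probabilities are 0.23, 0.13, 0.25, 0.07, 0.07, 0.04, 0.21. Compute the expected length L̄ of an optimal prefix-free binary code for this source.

2.6 bits/symbol

Repeatedly combine the two least-probable nodes; the expected code length is the sum of the merged weights.
merge 1/25 + 7/100 → 11/100
merge 7/100 + 11/100 → 9/50
merge 13/100 + 9/50 → 31/100
merge 21/100 + 23/100 → 11/25
merge 1/4 + 31/100 → 14/25
merge 11/25 + 14/25 → 1
L = 11/100 + 9/50 + 31/100 + 11/25 + 14/25 + 1 = 13/5 = 2.6 bits/symbol.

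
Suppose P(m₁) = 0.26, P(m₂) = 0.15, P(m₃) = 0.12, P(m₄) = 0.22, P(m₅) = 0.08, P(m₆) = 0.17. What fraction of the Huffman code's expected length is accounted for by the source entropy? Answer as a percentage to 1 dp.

98.8%

Entropy H = −Σ p log₂ p ≈ 2.4896 bits.
Huffman merges: 2/25+3/25→1/5; 3/20+17/100→8/25; 1/5+11/50→21/50; 13/50+8/25→29/50; 21/50+29/50→1. L = 63/25 ≈ 2.5200.
Efficiency = H/L = 2.4896/2.5200 = 98.8%.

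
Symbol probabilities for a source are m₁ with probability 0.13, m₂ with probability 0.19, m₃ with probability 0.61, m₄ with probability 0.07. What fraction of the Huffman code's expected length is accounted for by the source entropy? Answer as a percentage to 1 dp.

96.9%

Entropy H = −Σ p log₂ p ≈ 1.5414 bits.
Huffman merges: 7/100+13/100→1/5; 19/100+1/5→39/100; 39/100+61/100→1. L = 159/100 ≈ 1.5900.
Efficiency = H/L = 1.5414/1.5900 = 96.9%.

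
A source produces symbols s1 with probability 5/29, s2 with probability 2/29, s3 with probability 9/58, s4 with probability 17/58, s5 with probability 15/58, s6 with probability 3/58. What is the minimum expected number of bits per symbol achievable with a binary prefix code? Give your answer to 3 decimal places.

2.397 bits/symbol

Repeatedly combine the two least-probable nodes; the expected code length is the sum of the merged weights.
merge 3/58 + 2/29 → 7/58
merge 7/58 + 9/58 → 8/29
merge 5/29 + 15/58 → 25/58
merge 8/29 + 17/58 → 33/58
merge 25/58 + 33/58 → 1
L = 7/58 + 8/29 + 25/58 + 33/58 + 1 = 139/58 ≈ 2.397 bits/symbol.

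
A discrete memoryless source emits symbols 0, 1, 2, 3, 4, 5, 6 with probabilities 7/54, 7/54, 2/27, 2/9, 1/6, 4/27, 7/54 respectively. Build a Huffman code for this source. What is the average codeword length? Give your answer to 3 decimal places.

2.778 bits/symbol

Repeatedly combine the two least-probable nodes; the expected code length is the sum of the merged weights.
merge 2/27 + 7/54 → 11/54
merge 7/54 + 7/54 → 7/27
merge 4/27 + 1/6 → 17/54
merge 11/54 + 2/9 → 23/54
merge 7/27 + 17/54 → 31/54
merge 23/54 + 31/54 → 1
L = 11/54 + 7/27 + 17/54 + 23/54 + 31/54 + 1 = 25/9 ≈ 2.778 bits/symbol.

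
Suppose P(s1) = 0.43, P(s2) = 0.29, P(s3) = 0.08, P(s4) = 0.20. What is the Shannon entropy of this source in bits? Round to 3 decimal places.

1.797 bits

H = −Σ pᵢ log₂ pᵢ.
−0.43·log₂(0.43) = 0.5236
−0.29·log₂(0.29) = 0.5179
−0.08·log₂(0.08) = 0.2915
−0.20·log₂(0.20) = 0.4644
Sum ≈ 1.7974 → 1.797 bits.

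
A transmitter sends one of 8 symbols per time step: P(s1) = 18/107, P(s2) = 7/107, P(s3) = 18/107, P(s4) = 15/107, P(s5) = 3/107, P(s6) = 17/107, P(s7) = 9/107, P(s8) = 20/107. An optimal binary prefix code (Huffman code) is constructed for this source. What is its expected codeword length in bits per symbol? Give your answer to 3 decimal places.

Repeatedly combine the two least-probable nodes; the expected code length is the sum of the merged weights.
merge 3/107 + 7/107 → 10/107
merge 9/107 + 10/107 → 19/107
merge 15/107 + 17/107 → 32/107
merge 18/107 + 18/107 → 36/107
merge 19/107 + 20/107 → 39/107
merge 32/107 + 36/107 → 68/107
merge 39/107 + 68/107 → 1
L = 10/107 + 19/107 + 32/107 + 36/107 + 39/107 + 68/107 + 1 = 311/107 ≈ 2.907 bits/symbol.

2.907 bits/symbol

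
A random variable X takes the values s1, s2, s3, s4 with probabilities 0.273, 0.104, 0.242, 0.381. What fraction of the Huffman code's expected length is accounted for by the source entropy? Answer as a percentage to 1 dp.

Entropy H = −Σ p log₂ p ≈ 1.8767 bits.
Huffman merges: 13/125+121/500→173/500; 273/1000+173/500→619/1000; 381/1000+619/1000→1. L = 393/200 ≈ 1.9650.
Efficiency = H/L = 1.8767/1.9650 = 95.5%.

95.5%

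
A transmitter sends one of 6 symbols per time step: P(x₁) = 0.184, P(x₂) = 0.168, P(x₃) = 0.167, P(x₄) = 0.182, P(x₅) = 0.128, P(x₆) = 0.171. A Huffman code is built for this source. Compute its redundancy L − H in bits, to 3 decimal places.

Entropy H = −Σ p log₂ p ≈ 2.5756 bits.
Huffman merges: 16/125+167/1000→59/200; 21/125+171/1000→339/1000; 91/500+23/125→183/500; 59/200+339/1000→317/500; 183/500+317/500→1. L = 1317/500 ≈ 2.6340.
L − H = 2.6340 − 2.5756 = 0.058 bits.

0.058 bits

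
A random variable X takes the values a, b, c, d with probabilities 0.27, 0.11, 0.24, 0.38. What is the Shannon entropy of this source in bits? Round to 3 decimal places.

H = −Σ pᵢ log₂ pᵢ.
−0.27·log₂(0.27) = 0.5100
−0.11·log₂(0.11) = 0.3503
−0.24·log₂(0.24) = 0.4941
−0.38·log₂(0.38) = 0.5305
Sum ≈ 1.8849 → 1.885 bits.

1.885 bits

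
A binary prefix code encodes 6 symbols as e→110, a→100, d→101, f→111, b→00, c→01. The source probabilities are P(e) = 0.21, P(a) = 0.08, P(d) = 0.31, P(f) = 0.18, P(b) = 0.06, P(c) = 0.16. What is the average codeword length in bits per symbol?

2.78 bits/symbol

L̄ = Σ pᵢ·ℓᵢ = 0.21·3 + 0.08·3 + 0.31·3 + 0.18·3 + 0.06·2 + 0.16·2 = 2.78 bits/symbol.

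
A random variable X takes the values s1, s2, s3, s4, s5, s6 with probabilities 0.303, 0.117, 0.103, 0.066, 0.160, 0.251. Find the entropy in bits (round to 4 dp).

H = −Σ pᵢ log₂ pᵢ.
−0.303·log₂(0.303) = 0.5220
−0.117·log₂(0.117) = 0.3622
−0.103·log₂(0.103) = 0.3378
−0.066·log₂(0.066) = 0.2588
−0.160·log₂(0.160) = 0.4230
−0.251·log₂(0.251) = 0.5006
Sum ≈ 2.4043 → 2.4043 bits.

2.4043 bits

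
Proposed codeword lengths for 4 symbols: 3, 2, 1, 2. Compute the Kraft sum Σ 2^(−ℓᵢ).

1.125

With common denominator 2^3 = 8: Σ 2^(−ℓᵢ) = 1/8 + 2/8 + 4/8 + 2/8 = 9/8 = 1.125.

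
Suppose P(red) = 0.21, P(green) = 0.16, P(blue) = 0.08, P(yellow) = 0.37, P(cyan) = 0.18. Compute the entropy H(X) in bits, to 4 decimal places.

H = −Σ pᵢ log₂ pᵢ.
−0.21·log₂(0.21) = 0.4728
−0.16·log₂(0.16) = 0.4230
−0.08·log₂(0.08) = 0.2915
−0.37·log₂(0.37) = 0.5307
−0.18·log₂(0.18) = 0.4453
Sum ≈ 2.1634 → 2.1634 bits.

2.1634 bits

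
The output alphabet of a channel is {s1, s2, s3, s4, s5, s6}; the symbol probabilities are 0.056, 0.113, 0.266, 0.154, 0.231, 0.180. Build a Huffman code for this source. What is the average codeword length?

2.492 bits/symbol

Repeatedly combine the two least-probable nodes; the expected code length is the sum of the merged weights.
merge 7/125 + 113/1000 → 169/1000
merge 77/500 + 169/1000 → 323/1000
merge 9/50 + 231/1000 → 411/1000
merge 133/500 + 323/1000 → 589/1000
merge 411/1000 + 589/1000 → 1
L = 169/1000 + 323/1000 + 411/1000 + 589/1000 + 1 = 623/250 = 2.492 bits/symbol.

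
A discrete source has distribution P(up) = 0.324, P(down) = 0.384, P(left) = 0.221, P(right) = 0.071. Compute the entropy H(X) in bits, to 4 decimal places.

1.8093 bits

H = −Σ pᵢ log₂ pᵢ.
−0.324·log₂(0.324) = 0.5268
−0.384·log₂(0.384) = 0.5302
−0.221·log₂(0.221) = 0.4813
−0.071·log₂(0.071) = 0.2709
Sum ≈ 1.8093 → 1.8093 bits.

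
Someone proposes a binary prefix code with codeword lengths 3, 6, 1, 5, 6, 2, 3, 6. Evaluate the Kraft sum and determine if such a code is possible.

With common denominator 2^6 = 64: Σ 2^(−ℓᵢ) = 8/64 + 1/64 + 32/64 + 2/64 + 1/64 + 16/64 + 8/64 + 1/64 = 69/64 = 1.078125.
Kraft's inequality requires Σ ≤ 1; here Σ = 1.078125 > 1, so no such prefix code exists.

1.078125; no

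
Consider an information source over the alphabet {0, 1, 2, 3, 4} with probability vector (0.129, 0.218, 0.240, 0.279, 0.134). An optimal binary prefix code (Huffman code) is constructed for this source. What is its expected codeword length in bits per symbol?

2.263 bits/symbol

Repeatedly combine the two least-probable nodes; the expected code length is the sum of the merged weights.
merge 129/1000 + 67/500 → 263/1000
merge 109/500 + 6/25 → 229/500
merge 263/1000 + 279/1000 → 271/500
merge 229/500 + 271/500 → 1
L = 263/1000 + 229/500 + 271/500 + 1 = 2263/1000 = 2.263 bits/symbol.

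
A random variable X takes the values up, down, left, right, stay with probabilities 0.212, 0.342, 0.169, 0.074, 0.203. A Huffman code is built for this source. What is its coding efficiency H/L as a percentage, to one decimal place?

97.3%

Entropy H = −Σ p log₂ p ≈ 2.1822 bits.
Huffman merges: 37/500+169/1000→243/1000; 203/1000+53/250→83/200; 243/1000+171/500→117/200; 83/200+117/200→1. L = 2243/1000 ≈ 2.2430.
Efficiency = H/L = 2.1822/2.2430 = 97.3%.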